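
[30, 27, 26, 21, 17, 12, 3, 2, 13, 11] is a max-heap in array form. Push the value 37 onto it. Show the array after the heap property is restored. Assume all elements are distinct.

append 37 at index 10 → [30, 27, 26, 21, 17, 12, 3, 2, 13, 11, 37]
37 > parent 17 at index 4, swap → [30, 27, 26, 21, 37, 12, 3, 2, 13, 11, 17]
37 > parent 27 at index 1, swap → [30, 37, 26, 21, 27, 12, 3, 2, 13, 11, 17]
37 > parent 30 at index 0, swap → [37, 30, 26, 21, 27, 12, 3, 2, 13, 11, 17]

[37, 30, 26, 21, 27, 12, 3, 2, 13, 11, 17]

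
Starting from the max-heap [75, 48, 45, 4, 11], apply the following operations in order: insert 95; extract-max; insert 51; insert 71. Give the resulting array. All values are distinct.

insert 95:
  append 95 at index 5 → [75, 48, 45, 4, 11, 95]
  95 > parent 45 at index 2, swap → [75, 48, 95, 4, 11, 45]
  95 > parent 75 at index 0, swap → [95, 48, 75, 4, 11, 45]
extract-max → returns 95:
  remove root 95; move last element 45 to root → [45, 48, 75, 4, 11]
  45 vs larger child 75 at index 2, swap → [75, 48, 45, 4, 11]
insert 51:
  append 51 at index 5 → [75, 48, 45, 4, 11, 51]
  51 > parent 45 at index 2, swap → [75, 48, 51, 4, 11, 45]
insert 71:
  append 71 at index 6 → [75, 48, 51, 4, 11, 45, 71]
  71 > parent 51 at index 2, swap → [75, 48, 71, 4, 11, 45, 51]

[75, 48, 71, 4, 11, 45, 51]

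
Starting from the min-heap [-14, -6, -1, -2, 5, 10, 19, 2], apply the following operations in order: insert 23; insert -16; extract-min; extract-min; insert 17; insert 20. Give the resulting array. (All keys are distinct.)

insert 23:
  append 23 at index 8 → [-14, -6, -1, -2, 5, 10, 19, 2, 23] (no swap needed)
insert -16:
  append -16 at index 9 → [-14, -6, -1, -2, 5, 10, 19, 2, 23, -16]
  -16 < parent 5 at index 4, swap → [-14, -6, -1, -2, -16, 10, 19, 2, 23, 5]
  -16 < parent -6 at index 1, swap → [-14, -16, -1, -2, -6, 10, 19, 2, 23, 5]
  -16 < parent -14 at index 0, swap → [-16, -14, -1, -2, -6, 10, 19, 2, 23, 5]
extract-min → returns -16:
  remove root -16; move last element 5 to root → [5, -14, -1, -2, -6, 10, 19, 2, 23]
  5 vs smaller child -14 at index 1, swap → [-14, 5, -1, -2, -6, 10, 19, 2, 23]
  5 vs smaller child -6 at index 4, swap → [-14, -6, -1, -2, 5, 10, 19, 2, 23]
extract-min → returns -14:
  remove root -14; move last element 23 to root → [23, -6, -1, -2, 5, 10, 19, 2]
  23 vs smaller child -6 at index 1, swap → [-6, 23, -1, -2, 5, 10, 19, 2]
  23 vs smaller child -2 at index 3, swap → [-6, -2, -1, 23, 5, 10, 19, 2]
  23 vs only child 2 at index 7, swap → [-6, -2, -1, 2, 5, 10, 19, 23]
insert 17:
  append 17 at index 8 → [-6, -2, -1, 2, 5, 10, 19, 23, 17] (no swap needed)
insert 20:
  append 20 at index 9 → [-6, -2, -1, 2, 5, 10, 19, 23, 17, 20] (no swap needed)

[-6, -2, -1, 2, 5, 10, 19, 23, 17, 20]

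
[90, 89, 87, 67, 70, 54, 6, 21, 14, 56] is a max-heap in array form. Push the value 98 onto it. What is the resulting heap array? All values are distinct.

append 98 at index 10 → [90, 89, 87, 67, 70, 54, 6, 21, 14, 56, 98]
98 > parent 70 at index 4, swap → [90, 89, 87, 67, 98, 54, 6, 21, 14, 56, 70]
98 > parent 89 at index 1, swap → [90, 98, 87, 67, 89, 54, 6, 21, 14, 56, 70]
98 > parent 90 at index 0, swap → [98, 90, 87, 67, 89, 54, 6, 21, 14, 56, 70]

[98, 90, 87, 67, 89, 54, 6, 21, 14, 56, 70]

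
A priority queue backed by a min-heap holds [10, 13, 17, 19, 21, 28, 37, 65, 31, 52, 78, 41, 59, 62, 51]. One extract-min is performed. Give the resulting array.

[13, 19, 17, 31, 21, 28, 37, 65, 51, 52, 78, 41, 59, 62]

remove root 10; move last element 51 to root → [51, 13, 17, 19, 21, 28, 37, 65, 31, 52, 78, 41, 59, 62]
51 vs smaller child 13 at index 1, swap → [13, 51, 17, 19, 21, 28, 37, 65, 31, 52, 78, 41, 59, 62]
51 vs smaller child 19 at index 3, swap → [13, 19, 17, 51, 21, 28, 37, 65, 31, 52, 78, 41, 59, 62]
51 vs smaller child 31 at index 8, swap → [13, 19, 17, 31, 21, 28, 37, 65, 51, 52, 78, 41, 59, 62]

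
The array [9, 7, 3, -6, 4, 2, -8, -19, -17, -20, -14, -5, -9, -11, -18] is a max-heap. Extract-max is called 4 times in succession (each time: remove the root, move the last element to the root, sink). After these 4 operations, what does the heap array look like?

[2, -6, -5, -11, -14, -9, -8, -19, -17, -20, -18]

extract-max #1 returns 9:
  remove root 9; move last element -18 to root → [-18, 7, 3, -6, 4, 2, -8, -19, -17, -20, -14, -5, -9, -11]
  -18 vs larger child 7 at index 1, swap → [7, -18, 3, -6, 4, 2, -8, -19, -17, -20, -14, -5, -9, -11]
  -18 vs larger child 4 at index 4, swap → [7, 4, 3, -6, -18, 2, -8, -19, -17, -20, -14, -5, -9, -11]
  -18 vs larger child -14 at index 10, swap → [7, 4, 3, -6, -14, 2, -8, -19, -17, -20, -18, -5, -9, -11]
extract-max #2 returns 7:
  remove root 7; move last element -11 to root → [-11, 4, 3, -6, -14, 2, -8, -19, -17, -20, -18, -5, -9]
  -11 vs larger child 4 at index 1, swap → [4, -11, 3, -6, -14, 2, -8, -19, -17, -20, -18, -5, -9]
  -11 vs larger child -6 at index 3, swap → [4, -6, 3, -11, -14, 2, -8, -19, -17, -20, -18, -5, -9]
extract-max #3 returns 4:
  remove root 4; move last element -9 to root → [-9, -6, 3, -11, -14, 2, -8, -19, -17, -20, -18, -5]
  -9 vs larger child 3 at index 2, swap → [3, -6, -9, -11, -14, 2, -8, -19, -17, -20, -18, -5]
  -9 vs larger child 2 at index 5, swap → [3, -6, 2, -11, -14, -9, -8, -19, -17, -20, -18, -5]
  -9 vs only child -5 at index 11, swap → [3, -6, 2, -11, -14, -5, -8, -19, -17, -20, -18, -9]
extract-max #4 returns 3:
  remove root 3; move last element -9 to root → [-9, -6, 2, -11, -14, -5, -8, -19, -17, -20, -18]
  -9 vs larger child 2 at index 2, swap → [2, -6, -9, -11, -14, -5, -8, -19, -17, -20, -18]
  -9 vs larger child -5 at index 5, swap → [2, -6, -5, -11, -14, -9, -8, -19, -17, -20, -18]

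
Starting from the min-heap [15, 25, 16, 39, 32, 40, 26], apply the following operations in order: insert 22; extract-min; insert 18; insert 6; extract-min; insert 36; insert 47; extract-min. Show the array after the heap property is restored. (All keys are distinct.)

insert 22:
  append 22 at index 7 → [15, 25, 16, 39, 32, 40, 26, 22]
  22 < parent 39 at index 3, swap → [15, 25, 16, 22, 32, 40, 26, 39]
  22 < parent 25 at index 1, swap → [15, 22, 16, 25, 32, 40, 26, 39]
extract-min → returns 15:
  remove root 15; move last element 39 to root → [39, 22, 16, 25, 32, 40, 26]
  39 vs smaller child 16 at index 2, swap → [16, 22, 39, 25, 32, 40, 26]
  39 vs smaller child 26 at index 6, swap → [16, 22, 26, 25, 32, 40, 39]
insert 18:
  append 18 at index 7 → [16, 22, 26, 25, 32, 40, 39, 18]
  18 < parent 25 at index 3, swap → [16, 22, 26, 18, 32, 40, 39, 25]
  18 < parent 22 at index 1, swap → [16, 18, 26, 22, 32, 40, 39, 25]
insert 6:
  append 6 at index 8 → [16, 18, 26, 22, 32, 40, 39, 25, 6]
  6 < parent 22 at index 3, swap → [16, 18, 26, 6, 32, 40, 39, 25, 22]
  6 < parent 18 at index 1, swap → [16, 6, 26, 18, 32, 40, 39, 25, 22]
  6 < parent 16 at index 0, swap → [6, 16, 26, 18, 32, 40, 39, 25, 22]
extract-min → returns 6:
  remove root 6; move last element 22 to root → [22, 16, 26, 18, 32, 40, 39, 25]
  22 vs smaller child 16 at index 1, swap → [16, 22, 26, 18, 32, 40, 39, 25]
  22 vs smaller child 18 at index 3, swap → [16, 18, 26, 22, 32, 40, 39, 25]
insert 36:
  append 36 at index 8 → [16, 18, 26, 22, 32, 40, 39, 25, 36] (no swap needed)
insert 47:
  append 47 at index 9 → [16, 18, 26, 22, 32, 40, 39, 25, 36, 47] (no swap needed)
extract-min → returns 16:
  remove root 16; move last element 47 to root → [47, 18, 26, 22, 32, 40, 39, 25, 36]
  47 vs smaller child 18 at index 1, swap → [18, 47, 26, 22, 32, 40, 39, 25, 36]
  47 vs smaller child 22 at index 3, swap → [18, 22, 26, 47, 32, 40, 39, 25, 36]
  47 vs smaller child 25 at index 7, swap → [18, 22, 26, 25, 32, 40, 39, 47, 36]

[18, 22, 26, 25, 32, 40, 39, 47, 36]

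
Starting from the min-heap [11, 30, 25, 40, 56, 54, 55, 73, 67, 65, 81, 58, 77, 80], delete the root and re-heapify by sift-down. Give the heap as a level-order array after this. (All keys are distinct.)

remove root 11; move last element 80 to root → [80, 30, 25, 40, 56, 54, 55, 73, 67, 65, 81, 58, 77]
80 vs smaller child 25 at index 2, swap → [25, 30, 80, 40, 56, 54, 55, 73, 67, 65, 81, 58, 77]
80 vs smaller child 54 at index 5, swap → [25, 30, 54, 40, 56, 80, 55, 73, 67, 65, 81, 58, 77]
80 vs smaller child 58 at index 11, swap → [25, 30, 54, 40, 56, 58, 55, 73, 67, 65, 81, 80, 77]

[25, 30, 54, 40, 56, 58, 55, 73, 67, 65, 81, 80, 77]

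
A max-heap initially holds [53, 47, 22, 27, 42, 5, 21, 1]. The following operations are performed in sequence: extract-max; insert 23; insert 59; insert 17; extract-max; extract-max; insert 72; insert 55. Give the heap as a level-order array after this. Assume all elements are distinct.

[72, 55, 22, 27, 42, 5, 21, 1, 23, 17]

extract-max → returns 53:
  remove root 53; move last element 1 to root → [1, 47, 22, 27, 42, 5, 21]
  1 vs larger child 47 at index 1, swap → [47, 1, 22, 27, 42, 5, 21]
  1 vs larger child 42 at index 4, swap → [47, 42, 22, 27, 1, 5, 21]
insert 23:
  append 23 at index 7 → [47, 42, 22, 27, 1, 5, 21, 23] (no swap needed)
insert 59:
  append 59 at index 8 → [47, 42, 22, 27, 1, 5, 21, 23, 59]
  59 > parent 27 at index 3, swap → [47, 42, 22, 59, 1, 5, 21, 23, 27]
  59 > parent 42 at index 1, swap → [47, 59, 22, 42, 1, 5, 21, 23, 27]
  59 > parent 47 at index 0, swap → [59, 47, 22, 42, 1, 5, 21, 23, 27]
insert 17:
  append 17 at index 9 → [59, 47, 22, 42, 1, 5, 21, 23, 27, 17]
  17 > parent 1 at index 4, swap → [59, 47, 22, 42, 17, 5, 21, 23, 27, 1]
extract-max → returns 59:
  remove root 59; move last element 1 to root → [1, 47, 22, 42, 17, 5, 21, 23, 27]
  1 vs larger child 47 at index 1, swap → [47, 1, 22, 42, 17, 5, 21, 23, 27]
  1 vs larger child 42 at index 3, swap → [47, 42, 22, 1, 17, 5, 21, 23, 27]
  1 vs larger child 27 at index 8, swap → [47, 42, 22, 27, 17, 5, 21, 23, 1]
extract-max → returns 47:
  remove root 47; move last element 1 to root → [1, 42, 22, 27, 17, 5, 21, 23]
  1 vs larger child 42 at index 1, swap → [42, 1, 22, 27, 17, 5, 21, 23]
  1 vs larger child 27 at index 3, swap → [42, 27, 22, 1, 17, 5, 21, 23]
  1 vs only child 23 at index 7, swap → [42, 27, 22, 23, 17, 5, 21, 1]
insert 72:
  append 72 at index 8 → [42, 27, 22, 23, 17, 5, 21, 1, 72]
  72 > parent 23 at index 3, swap → [42, 27, 22, 72, 17, 5, 21, 1, 23]
  72 > parent 27 at index 1, swap → [42, 72, 22, 27, 17, 5, 21, 1, 23]
  72 > parent 42 at index 0, swap → [72, 42, 22, 27, 17, 5, 21, 1, 23]
insert 55:
  append 55 at index 9 → [72, 42, 22, 27, 17, 5, 21, 1, 23, 55]
  55 > parent 17 at index 4, swap → [72, 42, 22, 27, 55, 5, 21, 1, 23, 17]
  55 > parent 42 at index 1, swap → [72, 55, 22, 27, 42, 5, 21, 1, 23, 17]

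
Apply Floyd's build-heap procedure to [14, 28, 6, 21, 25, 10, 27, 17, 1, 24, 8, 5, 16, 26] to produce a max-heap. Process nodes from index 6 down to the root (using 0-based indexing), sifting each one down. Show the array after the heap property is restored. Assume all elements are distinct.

[28, 25, 27, 21, 24, 16, 26, 17, 1, 14, 8, 5, 10, 6]

sift down from index 6: already satisfies heap property
sift down from index 5:
  10 vs larger child 16 at index 12, swap → [14, 28, 6, 21, 25, 16, 27, 17, 1, 24, 8, 5, 10, 26]
sift down from index 4: already satisfies heap property
sift down from index 3: already satisfies heap property
sift down from index 2:
  6 vs larger child 27 at index 6, swap → [14, 28, 27, 21, 25, 16, 6, 17, 1, 24, 8, 5, 10, 26]
  6 vs only child 26 at index 13, swap → [14, 28, 27, 21, 25, 16, 26, 17, 1, 24, 8, 5, 10, 6]
sift down from index 1: already satisfies heap property
sift down from index 0:
  14 vs larger child 28 at index 1, swap → [28, 14, 27, 21, 25, 16, 26, 17, 1, 24, 8, 5, 10, 6]
  14 vs larger child 25 at index 4, swap → [28, 25, 27, 21, 14, 16, 26, 17, 1, 24, 8, 5, 10, 6]
  14 vs larger child 24 at index 9, swap → [28, 25, 27, 21, 24, 16, 26, 17, 1, 14, 8, 5, 10, 6]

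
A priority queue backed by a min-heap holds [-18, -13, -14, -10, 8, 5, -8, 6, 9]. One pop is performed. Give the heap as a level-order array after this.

remove root -18; move last element 9 to root → [9, -13, -14, -10, 8, 5, -8, 6]
9 vs smaller child -14 at index 2, swap → [-14, -13, 9, -10, 8, 5, -8, 6]
9 vs smaller child -8 at index 6, swap → [-14, -13, -8, -10, 8, 5, 9, 6]

[-14, -13, -8, -10, 8, 5, 9, 6]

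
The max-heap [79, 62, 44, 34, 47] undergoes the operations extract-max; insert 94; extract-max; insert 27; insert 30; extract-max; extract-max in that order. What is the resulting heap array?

[44, 34, 27, 30]

extract-max → returns 79:
  remove root 79; move last element 47 to root → [47, 62, 44, 34]
  47 vs larger child 62 at index 1, swap → [62, 47, 44, 34]
insert 94:
  append 94 at index 4 → [62, 47, 44, 34, 94]
  94 > parent 47 at index 1, swap → [62, 94, 44, 34, 47]
  94 > parent 62 at index 0, swap → [94, 62, 44, 34, 47]
extract-max → returns 94:
  remove root 94; move last element 47 to root → [47, 62, 44, 34]
  47 vs larger child 62 at index 1, swap → [62, 47, 44, 34]
insert 27:
  append 27 at index 4 → [62, 47, 44, 34, 27] (no swap needed)
insert 30:
  append 30 at index 5 → [62, 47, 44, 34, 27, 30] (no swap needed)
extract-max → returns 62:
  remove root 62; move last element 30 to root → [30, 47, 44, 34, 27]
  30 vs larger child 47 at index 1, swap → [47, 30, 44, 34, 27]
  30 vs larger child 34 at index 3, swap → [47, 34, 44, 30, 27]
extract-max → returns 47:
  remove root 47; move last element 27 to root → [27, 34, 44, 30]
  27 vs larger child 44 at index 2, swap → [44, 34, 27, 30]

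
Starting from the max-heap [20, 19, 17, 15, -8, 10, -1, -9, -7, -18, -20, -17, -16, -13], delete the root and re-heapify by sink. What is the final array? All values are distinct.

remove root 20; move last element -13 to root → [-13, 19, 17, 15, -8, 10, -1, -9, -7, -18, -20, -17, -16]
-13 vs larger child 19 at index 1, swap → [19, -13, 17, 15, -8, 10, -1, -9, -7, -18, -20, -17, -16]
-13 vs larger child 15 at index 3, swap → [19, 15, 17, -13, -8, 10, -1, -9, -7, -18, -20, -17, -16]
-13 vs larger child -7 at index 8, swap → [19, 15, 17, -7, -8, 10, -1, -9, -13, -18, -20, -17, -16]

[19, 15, 17, -7, -8, 10, -1, -9, -13, -18, -20, -17, -16]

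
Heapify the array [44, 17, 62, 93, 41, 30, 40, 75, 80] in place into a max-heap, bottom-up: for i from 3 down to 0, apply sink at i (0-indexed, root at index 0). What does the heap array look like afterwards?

[93, 80, 62, 75, 41, 30, 40, 44, 17]

sift down from index 3: already satisfies heap property
sift down from index 2: already satisfies heap property
sift down from index 1:
  17 vs larger child 93 at index 3, swap → [44, 93, 62, 17, 41, 30, 40, 75, 80]
  17 vs larger child 80 at index 8, swap → [44, 93, 62, 80, 41, 30, 40, 75, 17]
sift down from index 0:
  44 vs larger child 93 at index 1, swap → [93, 44, 62, 80, 41, 30, 40, 75, 17]
  44 vs larger child 80 at index 3, swap → [93, 80, 62, 44, 41, 30, 40, 75, 17]
  44 vs larger child 75 at index 7, swap → [93, 80, 62, 75, 41, 30, 40, 44, 17]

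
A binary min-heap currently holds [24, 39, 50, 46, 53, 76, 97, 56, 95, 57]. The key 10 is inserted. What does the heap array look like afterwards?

append 10 at index 10 → [24, 39, 50, 46, 53, 76, 97, 56, 95, 57, 10]
10 < parent 53 at index 4, swap → [24, 39, 50, 46, 10, 76, 97, 56, 95, 57, 53]
10 < parent 39 at index 1, swap → [24, 10, 50, 46, 39, 76, 97, 56, 95, 57, 53]
10 < parent 24 at index 0, swap → [10, 24, 50, 46, 39, 76, 97, 56, 95, 57, 53]

[10, 24, 50, 46, 39, 76, 97, 56, 95, 57, 53]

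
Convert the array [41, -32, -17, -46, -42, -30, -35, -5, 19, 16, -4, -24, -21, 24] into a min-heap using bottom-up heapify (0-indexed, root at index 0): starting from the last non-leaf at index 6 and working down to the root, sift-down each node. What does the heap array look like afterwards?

[-46, -42, -35, -32, -4, -30, -17, -5, 19, 16, 41, -24, -21, 24]

sift down from index 6: already satisfies heap property
sift down from index 5: already satisfies heap property
sift down from index 4: already satisfies heap property
sift down from index 3: already satisfies heap property
sift down from index 2:
  -17 vs smaller child -35 at index 6, swap → [41, -32, -35, -46, -42, -30, -17, -5, 19, 16, -4, -24, -21, 24]
sift down from index 1:
  -32 vs smaller child -46 at index 3, swap → [41, -46, -35, -32, -42, -30, -17, -5, 19, 16, -4, -24, -21, 24]
sift down from index 0:
  41 vs smaller child -46 at index 1, swap → [-46, 41, -35, -32, -42, -30, -17, -5, 19, 16, -4, -24, -21, 24]
  41 vs smaller child -42 at index 4, swap → [-46, -42, -35, -32, 41, -30, -17, -5, 19, 16, -4, -24, -21, 24]
  41 vs smaller child -4 at index 10, swap → [-46, -42, -35, -32, -4, -30, -17, -5, 19, 16, 41, -24, -21, 24]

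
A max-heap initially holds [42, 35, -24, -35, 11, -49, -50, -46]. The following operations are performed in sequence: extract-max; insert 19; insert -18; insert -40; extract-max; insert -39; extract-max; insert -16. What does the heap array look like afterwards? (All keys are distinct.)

extract-max → returns 42:
  remove root 42; move last element -46 to root → [-46, 35, -24, -35, 11, -49, -50]
  -46 vs larger child 35 at index 1, swap → [35, -46, -24, -35, 11, -49, -50]
  -46 vs larger child 11 at index 4, swap → [35, 11, -24, -35, -46, -49, -50]
insert 19:
  append 19 at index 7 → [35, 11, -24, -35, -46, -49, -50, 19]
  19 > parent -35 at index 3, swap → [35, 11, -24, 19, -46, -49, -50, -35]
  19 > parent 11 at index 1, swap → [35, 19, -24, 11, -46, -49, -50, -35]
insert -18:
  append -18 at index 8 → [35, 19, -24, 11, -46, -49, -50, -35, -18] (no swap needed)
insert -40:
  append -40 at index 9 → [35, 19, -24, 11, -46, -49, -50, -35, -18, -40]
  -40 > parent -46 at index 4, swap → [35, 19, -24, 11, -40, -49, -50, -35, -18, -46]
extract-max → returns 35:
  remove root 35; move last element -46 to root → [-46, 19, -24, 11, -40, -49, -50, -35, -18]
  -46 vs larger child 19 at index 1, swap → [19, -46, -24, 11, -40, -49, -50, -35, -18]
  -46 vs larger child 11 at index 3, swap → [19, 11, -24, -46, -40, -49, -50, -35, -18]
  -46 vs larger child -18 at index 8, swap → [19, 11, -24, -18, -40, -49, -50, -35, -46]
insert -39:
  append -39 at index 9 → [19, 11, -24, -18, -40, -49, -50, -35, -46, -39]
  -39 > parent -40 at index 4, swap → [19, 11, -24, -18, -39, -49, -50, -35, -46, -40]
extract-max → returns 19:
  remove root 19; move last element -40 to root → [-40, 11, -24, -18, -39, -49, -50, -35, -46]
  -40 vs larger child 11 at index 1, swap → [11, -40, -24, -18, -39, -49, -50, -35, -46]
  -40 vs larger child -18 at index 3, swap → [11, -18, -24, -40, -39, -49, -50, -35, -46]
  -40 vs larger child -35 at index 7, swap → [11, -18, -24, -35, -39, -49, -50, -40, -46]
insert -16:
  append -16 at index 9 → [11, -18, -24, -35, -39, -49, -50, -40, -46, -16]
  -16 > parent -39 at index 4, swap → [11, -18, -24, -35, -16, -49, -50, -40, -46, -39]
  -16 > parent -18 at index 1, swap → [11, -16, -24, -35, -18, -49, -50, -40, -46, -39]

[11, -16, -24, -35, -18, -49, -50, -40, -46, -39]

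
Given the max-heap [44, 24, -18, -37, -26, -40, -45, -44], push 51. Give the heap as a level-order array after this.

[51, 44, -18, 24, -26, -40, -45, -44, -37]

append 51 at index 8 → [44, 24, -18, -37, -26, -40, -45, -44, 51]
51 > parent -37 at index 3, swap → [44, 24, -18, 51, -26, -40, -45, -44, -37]
51 > parent 24 at index 1, swap → [44, 51, -18, 24, -26, -40, -45, -44, -37]
51 > parent 44 at index 0, swap → [51, 44, -18, 24, -26, -40, -45, -44, -37]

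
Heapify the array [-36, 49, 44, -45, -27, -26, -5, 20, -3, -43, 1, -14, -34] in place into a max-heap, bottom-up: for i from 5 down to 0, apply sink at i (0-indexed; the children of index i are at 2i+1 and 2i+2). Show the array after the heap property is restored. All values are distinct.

[49, 20, 44, -3, 1, -14, -5, -45, -36, -43, -27, -26, -34]

sift down from index 5:
  -26 vs larger child -14 at index 11, swap → [-36, 49, 44, -45, -27, -14, -5, 20, -3, -43, 1, -26, -34]
sift down from index 4:
  -27 vs larger child 1 at index 10, swap → [-36, 49, 44, -45, 1, -14, -5, 20, -3, -43, -27, -26, -34]
sift down from index 3:
  -45 vs larger child 20 at index 7, swap → [-36, 49, 44, 20, 1, -14, -5, -45, -3, -43, -27, -26, -34]
sift down from index 2: already satisfies heap property
sift down from index 1: already satisfies heap property
sift down from index 0:
  -36 vs larger child 49 at index 1, swap → [49, -36, 44, 20, 1, -14, -5, -45, -3, -43, -27, -26, -34]
  -36 vs larger child 20 at index 3, swap → [49, 20, 44, -36, 1, -14, -5, -45, -3, -43, -27, -26, -34]
  -36 vs larger child -3 at index 8, swap → [49, 20, 44, -3, 1, -14, -5, -45, -36, -43, -27, -26, -34]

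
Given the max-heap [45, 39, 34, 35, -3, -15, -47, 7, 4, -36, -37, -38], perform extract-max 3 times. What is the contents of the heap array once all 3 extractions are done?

extract-max #1 returns 45:
  remove root 45; move last element -38 to root → [-38, 39, 34, 35, -3, -15, -47, 7, 4, -36, -37]
  -38 vs larger child 39 at index 1, swap → [39, -38, 34, 35, -3, -15, -47, 7, 4, -36, -37]
  -38 vs larger child 35 at index 3, swap → [39, 35, 34, -38, -3, -15, -47, 7, 4, -36, -37]
  -38 vs larger child 7 at index 7, swap → [39, 35, 34, 7, -3, -15, -47, -38, 4, -36, -37]
extract-max #2 returns 39:
  remove root 39; move last element -37 to root → [-37, 35, 34, 7, -3, -15, -47, -38, 4, -36]
  -37 vs larger child 35 at index 1, swap → [35, -37, 34, 7, -3, -15, -47, -38, 4, -36]
  -37 vs larger child 7 at index 3, swap → [35, 7, 34, -37, -3, -15, -47, -38, 4, -36]
  -37 vs larger child 4 at index 8, swap → [35, 7, 34, 4, -3, -15, -47, -38, -37, -36]
extract-max #3 returns 35:
  remove root 35; move last element -36 to root → [-36, 7, 34, 4, -3, -15, -47, -38, -37]
  -36 vs larger child 34 at index 2, swap → [34, 7, -36, 4, -3, -15, -47, -38, -37]
  -36 vs larger child -15 at index 5, swap → [34, 7, -15, 4, -3, -36, -47, -38, -37]

[34, 7, -15, 4, -3, -36, -47, -38, -37]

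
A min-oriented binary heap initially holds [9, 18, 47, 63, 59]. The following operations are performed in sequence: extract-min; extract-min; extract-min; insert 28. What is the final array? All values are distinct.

extract-min → returns 9:
  remove root 9; move last element 59 to root → [59, 18, 47, 63]
  59 vs smaller child 18 at index 1, swap → [18, 59, 47, 63]
extract-min → returns 18:
  remove root 18; move last element 63 to root → [63, 59, 47]
  63 vs smaller child 47 at index 2, swap → [47, 59, 63]
extract-min → returns 47:
  remove root 47; move last element 63 to root → [63, 59]
  63 vs only child 59 at index 1, swap → [59, 63]
insert 28:
  append 28 at index 2 → [59, 63, 28]
  28 < parent 59 at index 0, swap → [28, 63, 59]

[28, 63, 59]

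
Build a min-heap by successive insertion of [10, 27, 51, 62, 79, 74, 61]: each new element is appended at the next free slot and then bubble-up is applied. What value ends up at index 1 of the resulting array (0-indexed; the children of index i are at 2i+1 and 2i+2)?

27

Insert 10:
  append 10 at index 0 → [10] (no swap needed)
Insert 27:
  append 27 at index 1 → [10, 27] (no swap needed)
Insert 51:
  append 51 at index 2 → [10, 27, 51] (no swap needed)
Insert 62:
  append 62 at index 3 → [10, 27, 51, 62] (no swap needed)
Insert 79:
  append 79 at index 4 → [10, 27, 51, 62, 79] (no swap needed)
Insert 74:
  append 74 at index 5 → [10, 27, 51, 62, 79, 74] (no swap needed)
Insert 61:
  append 61 at index 6 → [10, 27, 51, 62, 79, 74, 61] (no swap needed)
resulting array: [10, 27, 51, 62, 79, 74, 61]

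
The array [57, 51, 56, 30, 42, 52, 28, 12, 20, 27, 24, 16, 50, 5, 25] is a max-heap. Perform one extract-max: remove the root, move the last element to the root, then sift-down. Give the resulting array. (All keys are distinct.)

[56, 51, 52, 30, 42, 50, 28, 12, 20, 27, 24, 16, 25, 5]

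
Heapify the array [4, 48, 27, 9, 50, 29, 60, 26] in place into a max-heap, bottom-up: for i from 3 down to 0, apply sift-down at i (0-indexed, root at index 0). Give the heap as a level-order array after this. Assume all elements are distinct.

[60, 50, 29, 26, 48, 4, 27, 9]

sift down from index 3:
  9 vs only child 26 at index 7, swap → [4, 48, 27, 26, 50, 29, 60, 9]
sift down from index 2:
  27 vs larger child 60 at index 6, swap → [4, 48, 60, 26, 50, 29, 27, 9]
sift down from index 1:
  48 vs larger child 50 at index 4, swap → [4, 50, 60, 26, 48, 29, 27, 9]
sift down from index 0:
  4 vs larger child 60 at index 2, swap → [60, 50, 4, 26, 48, 29, 27, 9]
  4 vs larger child 29 at index 5, swap → [60, 50, 29, 26, 48, 4, 27, 9]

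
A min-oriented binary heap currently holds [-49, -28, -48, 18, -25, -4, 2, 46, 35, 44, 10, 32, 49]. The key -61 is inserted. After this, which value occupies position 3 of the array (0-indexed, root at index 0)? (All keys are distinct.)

18

append -61 at index 13 → [-49, -28, -48, 18, -25, -4, 2, 46, 35, 44, 10, 32, 49, -61]
-61 < parent 2 at index 6, swap → [-49, -28, -48, 18, -25, -4, -61, 46, 35, 44, 10, 32, 49, 2]
-61 < parent -48 at index 2, swap → [-49, -28, -61, 18, -25, -4, -48, 46, 35, 44, 10, 32, 49, 2]
-61 < parent -49 at index 0, swap → [-61, -28, -49, 18, -25, -4, -48, 46, 35, 44, 10, 32, 49, 2]
resulting array: [-61, -28, -49, 18, -25, -4, -48, 46, 35, 44, 10, 32, 49, 2]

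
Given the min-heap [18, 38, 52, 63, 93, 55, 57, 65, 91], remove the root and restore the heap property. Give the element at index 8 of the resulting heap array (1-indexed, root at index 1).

91

remove root 18; move last element 91 to root → [91, 38, 52, 63, 93, 55, 57, 65]
91 vs smaller child 38 at index 2, swap → [38, 91, 52, 63, 93, 55, 57, 65]
91 vs smaller child 63 at index 4, swap → [38, 63, 52, 91, 93, 55, 57, 65]
91 vs only child 65 at index 8, swap → [38, 63, 52, 65, 93, 55, 57, 91]
resulting array: [38, 63, 52, 65, 93, 55, 57, 91]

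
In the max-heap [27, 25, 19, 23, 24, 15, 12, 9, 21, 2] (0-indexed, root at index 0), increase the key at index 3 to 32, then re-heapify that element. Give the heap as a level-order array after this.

set index 3 from 23 to 32 → [27, 25, 19, 32, 24, 15, 12, 9, 21, 2]
32 > parent 25 at index 1, swap → [27, 32, 19, 25, 24, 15, 12, 9, 21, 2]
32 > parent 27 at index 0, swap → [32, 27, 19, 25, 24, 15, 12, 9, 21, 2]

[32, 27, 19, 25, 24, 15, 12, 9, 21, 2]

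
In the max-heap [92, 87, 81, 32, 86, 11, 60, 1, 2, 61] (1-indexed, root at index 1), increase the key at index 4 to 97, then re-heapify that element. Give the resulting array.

set index 4 from 32 to 97 → [92, 87, 81, 97, 86, 11, 60, 1, 2, 61]
97 > parent 87 at index 2, swap → [92, 97, 81, 87, 86, 11, 60, 1, 2, 61]
97 > parent 92 at index 1, swap → [97, 92, 81, 87, 86, 11, 60, 1, 2, 61]

[97, 92, 81, 87, 86, 11, 60, 1, 2, 61]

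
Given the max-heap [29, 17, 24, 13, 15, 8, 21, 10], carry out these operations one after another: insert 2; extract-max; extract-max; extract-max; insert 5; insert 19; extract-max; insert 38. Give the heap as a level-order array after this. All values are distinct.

[38, 17, 10, 15, 2, 8, 5, 13]

insert 2:
  append 2 at index 8 → [29, 17, 24, 13, 15, 8, 21, 10, 2] (no swap needed)
extract-max → returns 29:
  remove root 29; move last element 2 to root → [2, 17, 24, 13, 15, 8, 21, 10]
  2 vs larger child 24 at index 2, swap → [24, 17, 2, 13, 15, 8, 21, 10]
  2 vs larger child 21 at index 6, swap → [24, 17, 21, 13, 15, 8, 2, 10]
extract-max → returns 24:
  remove root 24; move last element 10 to root → [10, 17, 21, 13, 15, 8, 2]
  10 vs larger child 21 at index 2, swap → [21, 17, 10, 13, 15, 8, 2]
extract-max → returns 21:
  remove root 21; move last element 2 to root → [2, 17, 10, 13, 15, 8]
  2 vs larger child 17 at index 1, swap → [17, 2, 10, 13, 15, 8]
  2 vs larger child 15 at index 4, swap → [17, 15, 10, 13, 2, 8]
insert 5:
  append 5 at index 6 → [17, 15, 10, 13, 2, 8, 5] (no swap needed)
insert 19:
  append 19 at index 7 → [17, 15, 10, 13, 2, 8, 5, 19]
  19 > parent 13 at index 3, swap → [17, 15, 10, 19, 2, 8, 5, 13]
  19 > parent 15 at index 1, swap → [17, 19, 10, 15, 2, 8, 5, 13]
  19 > parent 17 at index 0, swap → [19, 17, 10, 15, 2, 8, 5, 13]
extract-max → returns 19:
  remove root 19; move last element 13 to root → [13, 17, 10, 15, 2, 8, 5]
  13 vs larger child 17 at index 1, swap → [17, 13, 10, 15, 2, 8, 5]
  13 vs larger child 15 at index 3, swap → [17, 15, 10, 13, 2, 8, 5]
insert 38:
  append 38 at index 7 → [17, 15, 10, 13, 2, 8, 5, 38]
  38 > parent 13 at index 3, swap → [17, 15, 10, 38, 2, 8, 5, 13]
  38 > parent 15 at index 1, swap → [17, 38, 10, 15, 2, 8, 5, 13]
  38 > parent 17 at index 0, swap → [38, 17, 10, 15, 2, 8, 5, 13]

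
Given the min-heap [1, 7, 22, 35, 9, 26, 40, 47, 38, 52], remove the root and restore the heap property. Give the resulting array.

remove root 1; move last element 52 to root → [52, 7, 22, 35, 9, 26, 40, 47, 38]
52 vs smaller child 7 at index 1, swap → [7, 52, 22, 35, 9, 26, 40, 47, 38]
52 vs smaller child 9 at index 4, swap → [7, 9, 22, 35, 52, 26, 40, 47, 38]

[7, 9, 22, 35, 52, 26, 40, 47, 38]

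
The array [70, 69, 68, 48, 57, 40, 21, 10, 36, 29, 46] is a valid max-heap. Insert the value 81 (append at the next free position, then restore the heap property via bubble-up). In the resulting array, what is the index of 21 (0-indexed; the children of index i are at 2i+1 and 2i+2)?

append 81 at index 11 → [70, 69, 68, 48, 57, 40, 21, 10, 36, 29, 46, 81]
81 > parent 40 at index 5, swap → [70, 69, 68, 48, 57, 81, 21, 10, 36, 29, 46, 40]
81 > parent 68 at index 2, swap → [70, 69, 81, 48, 57, 68, 21, 10, 36, 29, 46, 40]
81 > parent 70 at index 0, swap → [81, 69, 70, 48, 57, 68, 21, 10, 36, 29, 46, 40]
resulting array: [81, 69, 70, 48, 57, 68, 21, 10, 36, 29, 46, 40]

6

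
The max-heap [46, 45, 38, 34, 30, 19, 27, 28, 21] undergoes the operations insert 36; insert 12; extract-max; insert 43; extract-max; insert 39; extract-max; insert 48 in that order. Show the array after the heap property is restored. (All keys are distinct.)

[48, 39, 38, 34, 36, 19, 27, 28, 21, 12, 30]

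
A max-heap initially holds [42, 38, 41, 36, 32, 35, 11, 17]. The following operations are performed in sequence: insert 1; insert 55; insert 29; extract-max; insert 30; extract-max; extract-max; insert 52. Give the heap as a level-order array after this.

[52, 38, 35, 29, 36, 30, 11, 17, 1, 32]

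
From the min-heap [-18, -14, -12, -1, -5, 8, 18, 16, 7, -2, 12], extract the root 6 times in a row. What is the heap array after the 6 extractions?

extract-min #1 returns -18:
  remove root -18; move last element 12 to root → [12, -14, -12, -1, -5, 8, 18, 16, 7, -2]
  12 vs smaller child -14 at index 1, swap → [-14, 12, -12, -1, -5, 8, 18, 16, 7, -2]
  12 vs smaller child -5 at index 4, swap → [-14, -5, -12, -1, 12, 8, 18, 16, 7, -2]
  12 vs only child -2 at index 9, swap → [-14, -5, -12, -1, -2, 8, 18, 16, 7, 12]
extract-min #2 returns -14:
  remove root -14; move last element 12 to root → [12, -5, -12, -1, -2, 8, 18, 16, 7]
  12 vs smaller child -12 at index 2, swap → [-12, -5, 12, -1, -2, 8, 18, 16, 7]
  12 vs smaller child 8 at index 5, swap → [-12, -5, 8, -1, -2, 12, 18, 16, 7]
extract-min #3 returns -12:
  remove root -12; move last element 7 to root → [7, -5, 8, -1, -2, 12, 18, 16]
  7 vs smaller child -5 at index 1, swap → [-5, 7, 8, -1, -2, 12, 18, 16]
  7 vs smaller child -2 at index 4, swap → [-5, -2, 8, -1, 7, 12, 18, 16]
extract-min #4 returns -5:
  remove root -5; move last element 16 to root → [16, -2, 8, -1, 7, 12, 18]
  16 vs smaller child -2 at index 1, swap → [-2, 16, 8, -1, 7, 12, 18]
  16 vs smaller child -1 at index 3, swap → [-2, -1, 8, 16, 7, 12, 18]
extract-min #5 returns -2:
  remove root -2; move last element 18 to root → [18, -1, 8, 16, 7, 12]
  18 vs smaller child -1 at index 1, swap → [-1, 18, 8, 16, 7, 12]
  18 vs smaller child 7 at index 4, swap → [-1, 7, 8, 16, 18, 12]
extract-min #6 returns -1:
  remove root -1; move last element 12 to root → [12, 7, 8, 16, 18]
  12 vs smaller child 7 at index 1, swap → [7, 12, 8, 16, 18]

[7, 12, 8, 16, 18]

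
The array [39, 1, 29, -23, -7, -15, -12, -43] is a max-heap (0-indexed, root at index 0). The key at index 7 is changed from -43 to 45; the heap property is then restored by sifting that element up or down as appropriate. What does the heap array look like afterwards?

[45, 39, 29, 1, -7, -15, -12, -23]

set index 7 from -43 to 45 → [39, 1, 29, -23, -7, -15, -12, 45]
45 > parent -23 at index 3, swap → [39, 1, 29, 45, -7, -15, -12, -23]
45 > parent 1 at index 1, swap → [39, 45, 29, 1, -7, -15, -12, -23]
45 > parent 39 at index 0, swap → [45, 39, 29, 1, -7, -15, -12, -23]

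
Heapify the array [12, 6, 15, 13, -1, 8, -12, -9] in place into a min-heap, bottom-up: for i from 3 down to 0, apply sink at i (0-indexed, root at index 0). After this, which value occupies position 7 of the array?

sift down from index 3:
  13 vs only child -9 at index 7, swap → [12, 6, 15, -9, -1, 8, -12, 13]
sift down from index 2:
  15 vs smaller child -12 at index 6, swap → [12, 6, -12, -9, -1, 8, 15, 13]
sift down from index 1:
  6 vs smaller child -9 at index 3, swap → [12, -9, -12, 6, -1, 8, 15, 13]
sift down from index 0:
  12 vs smaller child -12 at index 2, swap → [-12, -9, 12, 6, -1, 8, 15, 13]
  12 vs smaller child 8 at index 5, swap → [-12, -9, 8, 6, -1, 12, 15, 13]
resulting array: [-12, -9, 8, 6, -1, 12, 15, 13]

13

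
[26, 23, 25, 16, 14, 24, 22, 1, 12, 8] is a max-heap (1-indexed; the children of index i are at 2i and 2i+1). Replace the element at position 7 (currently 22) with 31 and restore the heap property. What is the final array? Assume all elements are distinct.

set index 7 from 22 to 31 → [26, 23, 25, 16, 14, 24, 31, 1, 12, 8]
31 > parent 25 at index 3, swap → [26, 23, 31, 16, 14, 24, 25, 1, 12, 8]
31 > parent 26 at index 1, swap → [31, 23, 26, 16, 14, 24, 25, 1, 12, 8]

[31, 23, 26, 16, 14, 24, 25, 1, 12, 8]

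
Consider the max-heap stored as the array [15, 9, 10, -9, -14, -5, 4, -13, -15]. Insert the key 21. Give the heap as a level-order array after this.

append 21 at index 9 → [15, 9, 10, -9, -14, -5, 4, -13, -15, 21]
21 > parent -14 at index 4, swap → [15, 9, 10, -9, 21, -5, 4, -13, -15, -14]
21 > parent 9 at index 1, swap → [15, 21, 10, -9, 9, -5, 4, -13, -15, -14]
21 > parent 15 at index 0, swap → [21, 15, 10, -9, 9, -5, 4, -13, -15, -14]

[21, 15, 10, -9, 9, -5, 4, -13, -15, -14]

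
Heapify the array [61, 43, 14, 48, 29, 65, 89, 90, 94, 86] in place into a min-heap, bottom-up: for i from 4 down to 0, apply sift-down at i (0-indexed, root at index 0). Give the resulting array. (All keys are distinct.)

[14, 29, 61, 48, 43, 65, 89, 90, 94, 86]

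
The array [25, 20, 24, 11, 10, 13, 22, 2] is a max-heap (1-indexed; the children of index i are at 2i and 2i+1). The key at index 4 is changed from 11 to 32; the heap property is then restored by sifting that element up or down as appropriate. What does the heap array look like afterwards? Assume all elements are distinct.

set index 4 from 11 to 32 → [25, 20, 24, 32, 10, 13, 22, 2]
32 > parent 20 at index 2, swap → [25, 32, 24, 20, 10, 13, 22, 2]
32 > parent 25 at index 1, swap → [32, 25, 24, 20, 10, 13, 22, 2]

[32, 25, 24, 20, 10, 13, 22, 2]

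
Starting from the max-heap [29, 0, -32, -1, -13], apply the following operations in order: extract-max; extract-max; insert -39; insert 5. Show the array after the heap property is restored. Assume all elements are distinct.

extract-max → returns 29:
  remove root 29; move last element -13 to root → [-13, 0, -32, -1]
  -13 vs larger child 0 at index 1, swap → [0, -13, -32, -1]
  -13 vs only child -1 at index 3, swap → [0, -1, -32, -13]
extract-max → returns 0:
  remove root 0; move last element -13 to root → [-13, -1, -32]
  -13 vs larger child -1 at index 1, swap → [-1, -13, -32]
insert -39:
  append -39 at index 3 → [-1, -13, -32, -39] (no swap needed)
insert 5:
  append 5 at index 4 → [-1, -13, -32, -39, 5]
  5 > parent -13 at index 1, swap → [-1, 5, -32, -39, -13]
  5 > parent -1 at index 0, swap → [5, -1, -32, -39, -13]

[5, -1, -32, -39, -13]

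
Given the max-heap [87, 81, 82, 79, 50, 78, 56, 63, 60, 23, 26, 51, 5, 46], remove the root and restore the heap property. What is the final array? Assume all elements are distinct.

remove root 87; move last element 46 to root → [46, 81, 82, 79, 50, 78, 56, 63, 60, 23, 26, 51, 5]
46 vs larger child 82 at index 2, swap → [82, 81, 46, 79, 50, 78, 56, 63, 60, 23, 26, 51, 5]
46 vs larger child 78 at index 5, swap → [82, 81, 78, 79, 50, 46, 56, 63, 60, 23, 26, 51, 5]
46 vs larger child 51 at index 11, swap → [82, 81, 78, 79, 50, 51, 56, 63, 60, 23, 26, 46, 5]

[82, 81, 78, 79, 50, 51, 56, 63, 60, 23, 26, 46, 5]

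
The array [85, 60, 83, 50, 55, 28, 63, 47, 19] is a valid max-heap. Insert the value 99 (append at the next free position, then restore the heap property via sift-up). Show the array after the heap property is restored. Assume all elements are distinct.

append 99 at index 9 → [85, 60, 83, 50, 55, 28, 63, 47, 19, 99]
99 > parent 55 at index 4, swap → [85, 60, 83, 50, 99, 28, 63, 47, 19, 55]
99 > parent 60 at index 1, swap → [85, 99, 83, 50, 60, 28, 63, 47, 19, 55]
99 > parent 85 at index 0, swap → [99, 85, 83, 50, 60, 28, 63, 47, 19, 55]

[99, 85, 83, 50, 60, 28, 63, 47, 19, 55]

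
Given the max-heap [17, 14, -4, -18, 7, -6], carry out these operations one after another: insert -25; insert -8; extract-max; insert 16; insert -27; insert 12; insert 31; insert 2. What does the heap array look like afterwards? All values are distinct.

insert -25:
  append -25 at index 6 → [17, 14, -4, -18, 7, -6, -25] (no swap needed)
insert -8:
  append -8 at index 7 → [17, 14, -4, -18, 7, -6, -25, -8]
  -8 > parent -18 at index 3, swap → [17, 14, -4, -8, 7, -6, -25, -18]
extract-max → returns 17:
  remove root 17; move last element -18 to root → [-18, 14, -4, -8, 7, -6, -25]
  -18 vs larger child 14 at index 1, swap → [14, -18, -4, -8, 7, -6, -25]
  -18 vs larger child 7 at index 4, swap → [14, 7, -4, -8, -18, -6, -25]
insert 16:
  append 16 at index 7 → [14, 7, -4, -8, -18, -6, -25, 16]
  16 > parent -8 at index 3, swap → [14, 7, -4, 16, -18, -6, -25, -8]
  16 > parent 7 at index 1, swap → [14, 16, -4, 7, -18, -6, -25, -8]
  16 > parent 14 at index 0, swap → [16, 14, -4, 7, -18, -6, -25, -8]
insert -27:
  append -27 at index 8 → [16, 14, -4, 7, -18, -6, -25, -8, -27] (no swap needed)
insert 12:
  append 12 at index 9 → [16, 14, -4, 7, -18, -6, -25, -8, -27, 12]
  12 > parent -18 at index 4, swap → [16, 14, -4, 7, 12, -6, -25, -8, -27, -18]
insert 31:
  append 31 at index 10 → [16, 14, -4, 7, 12, -6, -25, -8, -27, -18, 31]
  31 > parent 12 at index 4, swap → [16, 14, -4, 7, 31, -6, -25, -8, -27, -18, 12]
  31 > parent 14 at index 1, swap → [16, 31, -4, 7, 14, -6, -25, -8, -27, -18, 12]
  31 > parent 16 at index 0, swap → [31, 16, -4, 7, 14, -6, -25, -8, -27, -18, 12]
insert 2:
  append 2 at index 11 → [31, 16, -4, 7, 14, -6, -25, -8, -27, -18, 12, 2]
  2 > parent -6 at index 5, swap → [31, 16, -4, 7, 14, 2, -25, -8, -27, -18, 12, -6]
  2 > parent -4 at index 2, swap → [31, 16, 2, 7, 14, -4, -25, -8, -27, -18, 12, -6]

[31, 16, 2, 7, 14, -4, -25, -8, -27, -18, 12, -6]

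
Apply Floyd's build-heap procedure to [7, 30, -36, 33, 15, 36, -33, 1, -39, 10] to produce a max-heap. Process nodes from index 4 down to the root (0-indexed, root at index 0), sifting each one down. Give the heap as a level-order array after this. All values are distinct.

[36, 33, 7, 30, 15, -36, -33, 1, -39, 10]

sift down from index 4: already satisfies heap property
sift down from index 3: already satisfies heap property
sift down from index 2:
  -36 vs larger child 36 at index 5, swap → [7, 30, 36, 33, 15, -36, -33, 1, -39, 10]
sift down from index 1:
  30 vs larger child 33 at index 3, swap → [7, 33, 36, 30, 15, -36, -33, 1, -39, 10]
sift down from index 0:
  7 vs larger child 36 at index 2, swap → [36, 33, 7, 30, 15, -36, -33, 1, -39, 10]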